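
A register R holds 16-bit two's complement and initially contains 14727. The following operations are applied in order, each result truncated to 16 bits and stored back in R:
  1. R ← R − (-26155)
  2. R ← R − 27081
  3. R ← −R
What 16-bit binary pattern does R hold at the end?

Start: R = 14727 = 0011100110000111.
R = 14727 − (-26155) = 40882; wraps to -24654 = 1001111110110010
R = -24654 − 27081 = -51735; wraps to 13801 = 0011010111101001
R = −(13801) = -13801 = 1100101000010111

1100101000010111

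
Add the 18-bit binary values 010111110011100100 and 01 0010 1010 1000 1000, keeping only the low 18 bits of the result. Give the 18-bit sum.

101010011101101100

  010111110011100100
+ 010010101010001000
= 101010011101101100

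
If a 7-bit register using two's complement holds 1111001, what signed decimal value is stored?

-7

MSB is 1, so the value is negative.
Unsigned reading: 121. Subtract 2^7 = 128: 121 − 128 = -7.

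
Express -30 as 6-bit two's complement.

100010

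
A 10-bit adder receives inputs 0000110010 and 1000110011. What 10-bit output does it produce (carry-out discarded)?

  0000110010
+ 1000110011
= 1001100101

1001100101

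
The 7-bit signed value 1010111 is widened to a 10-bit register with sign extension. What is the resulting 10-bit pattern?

1111010111

MSB of 1010111 is 1; replicate it into the new high bits.
111|1010111 → 1111010111 (still -41).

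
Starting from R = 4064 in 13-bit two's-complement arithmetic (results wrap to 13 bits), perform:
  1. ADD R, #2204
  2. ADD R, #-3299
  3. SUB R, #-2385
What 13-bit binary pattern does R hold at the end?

Start: R = 4064 = 0111111100000.
R = 4064 + 2204 = 6268; wraps to -1924 = 1100001111100
R = -1924 + (-3299) = -5223; wraps to 2969 = 0101110011001
R = 2969 − (-2385) = 5354; wraps to -2838 = 1010011101010

1010011101010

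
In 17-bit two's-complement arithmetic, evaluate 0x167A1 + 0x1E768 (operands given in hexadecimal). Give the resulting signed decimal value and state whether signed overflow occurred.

-45303; no overflow

0x167A1 = 10110011110100001 = -39007 (signed)
0x1E768 = 11110011101101000 = -6296 (signed)
  10110011110100001
+ 11110011101101000
= 10100111100001001  (discard carry-out 1)
Result 10100111100001001: MSB = 1 → 85769 − 131072 = -45303.
Both addends are negative and so is the stored result: no signed overflow.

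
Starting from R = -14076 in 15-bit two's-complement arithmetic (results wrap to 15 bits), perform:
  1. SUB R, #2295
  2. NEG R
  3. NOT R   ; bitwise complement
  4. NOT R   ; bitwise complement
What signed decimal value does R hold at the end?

16371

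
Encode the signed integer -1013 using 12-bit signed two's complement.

110000001011

|-1013| = 1013 = 001111110101 in 12 bits.
Invert the bits: 110000001010. Add 1: 110000001011.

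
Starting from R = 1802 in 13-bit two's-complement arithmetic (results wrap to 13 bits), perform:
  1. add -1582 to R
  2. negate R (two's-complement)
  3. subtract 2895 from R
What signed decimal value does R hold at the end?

-3115

Start: R = 1802 = 0011100001010.
R = 1802 + (-1582) = 220 = 0000011011100
R = −(220) = -220 = 1111100100100
R = -220 − 2895 = -3115 = 1001111010101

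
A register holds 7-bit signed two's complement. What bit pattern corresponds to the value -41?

1010111

|-41| = 41 = 0101001 in 7 bits.
Invert the bits: 1010110. Add 1: 1010111.
Check: 1010111 reads as 87 − 128 = -41.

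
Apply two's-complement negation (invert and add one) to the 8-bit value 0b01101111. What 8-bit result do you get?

10010001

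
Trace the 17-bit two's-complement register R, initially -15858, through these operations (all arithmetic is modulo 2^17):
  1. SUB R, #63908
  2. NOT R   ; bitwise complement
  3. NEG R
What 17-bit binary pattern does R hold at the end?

01100100001101011

Start: R = -15858 = 11100001000001110.
R = -15858 − 63908 = -79766; wraps to 51306 = 01100100001101010
R = NOT 01100100001101010 = 10011011110010101 = -51307
R = −(-51307) = 51307 = 01100100001101011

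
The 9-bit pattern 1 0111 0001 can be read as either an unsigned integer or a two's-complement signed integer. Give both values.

Unsigned: 101110001 = 369.
Signed: MSB=1 → 369 − 512 = -143.

unsigned = 369, signed = -143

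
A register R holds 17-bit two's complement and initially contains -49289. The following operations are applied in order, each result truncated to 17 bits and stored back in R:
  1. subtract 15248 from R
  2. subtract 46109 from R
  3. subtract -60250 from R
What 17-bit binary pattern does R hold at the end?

Start: R = -49289 = 10011111101110111.
R = -49289 − 15248 = -64537 = 10000001111100111
R = -64537 − 46109 = -110646; wraps to 20426 = 00100111111001010
R = 20426 − (-60250) = 80676; wraps to -50396 = 10011101100100100

10011101100100100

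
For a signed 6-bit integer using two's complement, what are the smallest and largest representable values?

Minimum: −2^5 = -32.
Maximum: 2^5 − 1 = 31.

min = -32, max = 31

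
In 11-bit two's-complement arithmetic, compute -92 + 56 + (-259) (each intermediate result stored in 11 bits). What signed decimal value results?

-92 + 56 = -36 (11111011100)
-36 + (-259) = -295 (11011011001)

-295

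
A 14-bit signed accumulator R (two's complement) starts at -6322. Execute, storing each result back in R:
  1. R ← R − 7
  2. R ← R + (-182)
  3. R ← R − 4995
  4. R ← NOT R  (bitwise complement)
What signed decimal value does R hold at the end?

-4879

Start: R = -6322 = 10011101001110.
R = -6322 − 7 = -6329 = 10011101000111
R = -6329 + (-182) = -6511 = 10011010010001
R = -6511 − 4995 = -11506; wraps to 4878 = 01001100001110
R = NOT 01001100001110 = 10110011110001 = -4879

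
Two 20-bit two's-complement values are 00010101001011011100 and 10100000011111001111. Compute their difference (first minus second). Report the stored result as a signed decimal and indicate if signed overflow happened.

00010101001011011100 = 86748 (signed)
10100000011111001111 = -391217 (signed)
Subtract via negate-and-add: invert 10100000011111001111 + 1 = 01011111100000110001 (i.e. 391217).
  00010101001011011100
+ 01011111100000110001
= 01110100101100001101
Result 01110100101100001101: MSB = 0 → value 477965.
Both addends (after negating the subtrahend) are non-negative and so is the stored result: no signed overflow.

477965; no overflow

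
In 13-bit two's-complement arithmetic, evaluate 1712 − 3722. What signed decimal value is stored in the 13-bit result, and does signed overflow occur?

-2010; no overflow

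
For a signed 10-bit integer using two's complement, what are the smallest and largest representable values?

min = -512, max = 511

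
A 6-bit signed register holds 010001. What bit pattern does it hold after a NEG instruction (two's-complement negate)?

101111

Invert: 101110. Add 1: 101111.
Check: 010001 = 17, 101111 = -17.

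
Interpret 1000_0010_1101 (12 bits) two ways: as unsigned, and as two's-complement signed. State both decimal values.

unsigned = 2093, signed = -2003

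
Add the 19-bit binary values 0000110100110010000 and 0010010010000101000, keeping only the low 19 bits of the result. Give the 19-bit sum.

0011000110110111000

  0000110100110010000
+ 0010010010000101000
= 0011000110110111000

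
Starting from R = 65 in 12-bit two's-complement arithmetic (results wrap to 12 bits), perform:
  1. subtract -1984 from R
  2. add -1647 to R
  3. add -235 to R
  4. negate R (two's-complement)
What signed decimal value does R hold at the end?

Start: R = 65 = 000001000001.
R = 65 − (-1984) = 2049; wraps to -2047 = 100000000001
R = -2047 + (-1647) = -3694; wraps to 402 = 000110010010
R = 402 + (-235) = 167 = 000010100111
R = −(167) = -167 = 111101011001

-167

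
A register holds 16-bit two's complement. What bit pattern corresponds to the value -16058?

1100000101000110

|-16058| = 16058 = 0011111010111010 in 16 bits.
Invert the bits: 1100000101000101. Add 1: 1100000101000110.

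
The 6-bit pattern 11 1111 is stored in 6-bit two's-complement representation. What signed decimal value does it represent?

-1

MSB is 1, so the value is negative.
Unsigned reading: 63. Subtract 2^6 = 64: 63 − 64 = -1.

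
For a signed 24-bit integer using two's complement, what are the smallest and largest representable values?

min = -8388608, max = 8388607

Minimum: −2^23 = -8388608.
Maximum: 2^23 − 1 = 8388607.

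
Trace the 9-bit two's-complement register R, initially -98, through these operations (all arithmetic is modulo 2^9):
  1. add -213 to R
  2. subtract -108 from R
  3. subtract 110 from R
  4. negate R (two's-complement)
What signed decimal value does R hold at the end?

Start: R = -98 = 110011110.
R = -98 + (-213) = -311; wraps to 201 = 011001001
R = 201 − (-108) = 309; wraps to -203 = 100110101
R = -203 − 110 = -313; wraps to 199 = 011000111
R = −(199) = -199 = 100111001

-199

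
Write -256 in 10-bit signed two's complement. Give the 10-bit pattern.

|-256| = 256 = 0100000000 in 10 bits.
Invert the bits: 1011111111. Add 1: 1100000000.

1100000000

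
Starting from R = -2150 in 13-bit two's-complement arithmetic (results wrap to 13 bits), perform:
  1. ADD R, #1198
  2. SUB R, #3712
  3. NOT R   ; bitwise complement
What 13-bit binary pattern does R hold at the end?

1001000110111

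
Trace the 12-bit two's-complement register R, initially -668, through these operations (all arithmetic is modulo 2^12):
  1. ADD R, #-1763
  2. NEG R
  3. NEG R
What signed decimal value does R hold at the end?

1665

Start: R = -668 = 110101100100.
R = -668 + (-1763) = -2431; wraps to 1665 = 011010000001
R = −(1665) = -1665 = 100101111111
R = −(-1665) = 1665 = 011010000001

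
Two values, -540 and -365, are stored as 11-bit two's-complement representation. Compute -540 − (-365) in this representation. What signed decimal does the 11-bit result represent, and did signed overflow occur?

-540 → 10111100100
-365 → 11010010011
Subtract via negate-and-add: invert 11010010011 + 1 = 00101101101 (i.e. 365).
  10111100100
+ 00101101101
= 11101010001
Result 11101010001: MSB = 1 → 1873 − 2048 = -175.
Addends (after negating the subtrahend) have opposite signs, so signed overflow cannot occur.

-175; no overflow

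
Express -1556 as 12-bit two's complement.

100111101100

|-1556| = 1556 = 011000010100 in 12 bits.
Invert the bits: 100111101011. Add 1: 100111101100.
Check: 100111101100 reads as 2540 − 4096 = -1556.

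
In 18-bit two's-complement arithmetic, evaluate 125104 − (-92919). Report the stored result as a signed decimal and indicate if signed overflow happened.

125104 → 011110100010110000
-92919 → 101001010100001001
Subtract via negate-and-add: invert 101001010100001001 + 1 = 010110101011110111 (i.e. 92919).
  011110100010110000
+ 010110101011110111
= 110101001110100111
Result 110101001110100111: MSB = 1 → 218023 − 262144 = -44121.
Both addends (after negating the subtrahend) are non-negative but the stored result is negative: signed overflow. The true value 125104 − (-92919) = 218023 lies outside [-131072, 131071].

-44121; overflow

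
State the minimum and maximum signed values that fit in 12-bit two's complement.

min = -2048, max = 2047

Minimum: −2^11 = -2048.
Maximum: 2^11 − 1 = 2047.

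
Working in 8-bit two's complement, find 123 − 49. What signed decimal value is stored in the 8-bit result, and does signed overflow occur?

74; no overflow

123 → 01111011
49 → 00110001
Subtract via negate-and-add: invert 00110001 + 1 = 11001111 (i.e. -49).
  01111011
+ 11001111
= 01001010  (discard carry-out 1)
Result 01001010: MSB = 0 → value 74.
Addends (after negating the subtrahend) have opposite signs, so signed overflow cannot occur.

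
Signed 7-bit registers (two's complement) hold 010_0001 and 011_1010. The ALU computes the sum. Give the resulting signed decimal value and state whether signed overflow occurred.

010_0001 → 0100001 = 33 (signed)
011_1010 → 0111010 = 58 (signed)
  0100001
+ 0111010
= 1011011
Result 1011011: MSB = 1 → 91 − 128 = -37.
Both addends are non-negative but the stored result is negative: signed overflow. The true value 33 + 58 = 91 lies outside [-64, 63].

-37; overflow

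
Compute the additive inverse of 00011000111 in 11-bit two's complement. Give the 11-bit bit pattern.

11100111001

Invert: 11100111000. Add 1: 11100111001.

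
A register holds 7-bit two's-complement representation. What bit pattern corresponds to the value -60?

|-60| = 60 = 0111100 in 7 bits.
Invert the bits: 1000011. Add 1: 1000100.
Check: 1000100 reads as 68 − 128 = -60.

1000100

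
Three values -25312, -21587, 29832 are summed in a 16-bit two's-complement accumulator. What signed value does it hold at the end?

-17067

-25312 + (-21587) = -46899 → wraps to 18637 (0100100011001101)
18637 + 29832 = 48469 → wraps to -17067 (1011110101010101)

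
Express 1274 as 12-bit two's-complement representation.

1274 is non-negative, so write it directly in 12 bits: 010011111010.

010011111010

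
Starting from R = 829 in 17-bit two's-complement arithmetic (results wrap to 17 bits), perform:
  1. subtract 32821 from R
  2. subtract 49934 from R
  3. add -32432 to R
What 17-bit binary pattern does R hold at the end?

Start: R = 829 = 00000001100111101.
R = 829 − 32821 = -31992 = 11000001100001000
R = -31992 − 49934 = -81926; wraps to 49146 = 01011111111111010
R = 49146 + (-32432) = 16714 = 00100000101001010

00100000101001010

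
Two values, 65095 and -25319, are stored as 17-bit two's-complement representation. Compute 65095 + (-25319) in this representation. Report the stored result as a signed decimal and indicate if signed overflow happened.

65095 → 01111111001000111
-25319 → 11001110100011001
  01111111001000111
+ 11001110100011001
= 01001101101100000  (discard carry-out 1)
Result 01001101101100000: MSB = 0 → value 39776.
Addends have opposite signs, so signed overflow cannot occur.

39776; no overflow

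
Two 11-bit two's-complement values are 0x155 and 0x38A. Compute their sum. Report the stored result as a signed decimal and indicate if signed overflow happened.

-801; overflow

0x155 = 00101010101 = 341 (signed)
0x38A = 01110001010 = 906 (signed)
  00101010101
+ 01110001010
= 10011011111
Result 10011011111: MSB = 1 → 1247 − 2048 = -801.
Both addends are non-negative but the stored result is negative: signed overflow. The true value 341 + 906 = 1247 lies outside [-1024, 1023].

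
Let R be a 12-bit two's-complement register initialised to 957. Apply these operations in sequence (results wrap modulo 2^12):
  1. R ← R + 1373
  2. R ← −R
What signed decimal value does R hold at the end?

1766

Start: R = 957 = 001110111101.
R = 957 + 1373 = 2330; wraps to -1766 = 100100011010
R = −(-1766) = 1766 = 011011100110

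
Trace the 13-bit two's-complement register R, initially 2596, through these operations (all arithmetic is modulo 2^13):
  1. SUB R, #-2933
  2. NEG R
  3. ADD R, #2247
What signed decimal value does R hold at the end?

-3282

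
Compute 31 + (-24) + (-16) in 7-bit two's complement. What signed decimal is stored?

31 + (-24) = 7 (0000111)
7 + (-16) = -9 (1110111)

-9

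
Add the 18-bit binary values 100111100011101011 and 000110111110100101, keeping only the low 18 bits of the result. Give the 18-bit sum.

101110100010010000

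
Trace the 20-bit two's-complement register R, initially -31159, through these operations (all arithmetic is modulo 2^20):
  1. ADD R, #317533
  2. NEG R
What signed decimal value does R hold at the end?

-286374

Start: R = -31159 = 11111000011001001001.
R = -31159 + 317533 = 286374 = 01000101111010100110
R = −(286374) = -286374 = 10111010000101011010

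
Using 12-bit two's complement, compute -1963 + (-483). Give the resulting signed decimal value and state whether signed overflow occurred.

-1963 → 100001010101
-483 → 111000011101
  100001010101
+ 111000011101
= 011001110010  (discard carry-out 1)
Result 011001110010: MSB = 0 → value 1650.
Both addends are negative but the stored result is non-negative: signed overflow. The true value -1963 + (-483) = -2446 lies outside [-2048, 2047].

1650; overflow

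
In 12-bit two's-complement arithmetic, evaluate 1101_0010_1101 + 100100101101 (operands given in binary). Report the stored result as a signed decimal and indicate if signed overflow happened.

1101_0010_1101 → 110100101101 = -723 (signed)
100100101101 = -1747 (signed)
  110100101101
+ 100100101101
= 011001011010  (discard carry-out 1)
Result 011001011010: MSB = 0 → value 1626.
Both addends are negative but the stored result is non-negative: signed overflow. The true value -723 + (-1747) = -2470 lies outside [-2048, 2047].

1626; overflow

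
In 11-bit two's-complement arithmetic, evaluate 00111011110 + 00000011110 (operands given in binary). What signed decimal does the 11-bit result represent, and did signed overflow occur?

508; no overflow

00111011110 = 478 (signed)
00000011110 = 30 (signed)
  00111011110
+ 00000011110
= 00111111100
Result 00111111100: MSB = 0 → value 508.
Both addends are non-negative and so is the stored result: no signed overflow.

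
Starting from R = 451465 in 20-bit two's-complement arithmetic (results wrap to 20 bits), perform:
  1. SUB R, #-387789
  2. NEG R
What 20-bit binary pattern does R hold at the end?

00110011000110101010

Start: R = 451465 = 01101110001110001001.
R = 451465 − (-387789) = 839254; wraps to -209322 = 11001100111001010110
R = −(-209322) = 209322 = 00110011000110101010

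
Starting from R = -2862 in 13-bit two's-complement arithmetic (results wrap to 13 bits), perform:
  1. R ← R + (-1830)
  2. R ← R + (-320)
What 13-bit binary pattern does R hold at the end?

0110001101100

Start: R = -2862 = 1010011010010.
R = -2862 + (-1830) = -4692; wraps to 3500 = 0110110101100
R = 3500 + (-320) = 3180 = 0110001101100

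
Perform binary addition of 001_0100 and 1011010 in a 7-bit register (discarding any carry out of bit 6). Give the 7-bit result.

  0010100
+ 1011010
= 1101110

1101110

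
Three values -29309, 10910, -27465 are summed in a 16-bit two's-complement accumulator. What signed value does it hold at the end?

19672

-29309 + 10910 = -18399 (1011100000100001)
-18399 + (-27465) = -45864 → wraps to 19672 (0100110011011000)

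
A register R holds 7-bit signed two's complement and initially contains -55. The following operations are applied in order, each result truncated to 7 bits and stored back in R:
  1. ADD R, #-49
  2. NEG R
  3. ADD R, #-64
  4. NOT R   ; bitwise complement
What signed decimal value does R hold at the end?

-41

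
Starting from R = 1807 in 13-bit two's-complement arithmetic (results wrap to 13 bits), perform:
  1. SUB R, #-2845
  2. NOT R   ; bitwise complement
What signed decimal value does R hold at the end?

Start: R = 1807 = 0011100001111.
R = 1807 − (-2845) = 4652; wraps to -3540 = 1001000101100
R = NOT 1001000101100 = 0110111010011 = 3539

3539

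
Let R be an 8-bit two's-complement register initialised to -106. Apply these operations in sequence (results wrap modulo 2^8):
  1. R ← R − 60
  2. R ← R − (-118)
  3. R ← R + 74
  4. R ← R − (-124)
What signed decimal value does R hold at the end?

-106

Start: R = -106 = 10010110.
R = -106 − 60 = -166; wraps to 90 = 01011010
R = 90 − (-118) = 208; wraps to -48 = 11010000
R = -48 + 74 = 26 = 00011010
R = 26 − (-124) = 150; wraps to -106 = 10010110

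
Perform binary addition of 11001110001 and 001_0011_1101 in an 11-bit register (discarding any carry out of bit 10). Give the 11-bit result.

  11001110001
+ 00100111101
= 11110101110

11110101110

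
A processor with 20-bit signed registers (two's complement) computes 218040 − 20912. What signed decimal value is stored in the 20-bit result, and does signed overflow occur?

197128; no overflow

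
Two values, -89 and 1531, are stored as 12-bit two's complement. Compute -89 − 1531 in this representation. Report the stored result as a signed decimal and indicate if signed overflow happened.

-89 → 111110100111
1531 → 010111111011
Subtract via negate-and-add: invert 010111111011 + 1 = 101000000101 (i.e. -1531).
  111110100111
+ 101000000101
= 100110101100  (discard carry-out 1)
Result 100110101100: MSB = 1 → 2476 − 4096 = -1620.
Both addends (after negating the subtrahend) are negative and so is the stored result: no signed overflow.

-1620; no overflow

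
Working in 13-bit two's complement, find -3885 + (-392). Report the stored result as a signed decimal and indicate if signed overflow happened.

3915; overflow

-3885 → 1000011010011
-392 → 1111001111000
  1000011010011
+ 1111001111000
= 0111101001011  (discard carry-out 1)
Result 0111101001011: MSB = 0 → value 3915.
Both addends are negative but the stored result is non-negative: signed overflow. The true value -3885 + (-392) = -4277 lies outside [-4096, 4095].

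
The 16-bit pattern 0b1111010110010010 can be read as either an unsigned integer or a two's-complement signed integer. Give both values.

Unsigned: 1111010110010010 = 62866.
Signed: MSB=1 → 62866 − 65536 = -2670.

unsigned = 62866, signed = -2670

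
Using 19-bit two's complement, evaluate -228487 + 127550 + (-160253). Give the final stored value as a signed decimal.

-261190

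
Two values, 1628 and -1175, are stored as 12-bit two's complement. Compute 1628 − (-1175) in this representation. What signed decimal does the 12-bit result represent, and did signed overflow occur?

1628 → 011001011100
-1175 → 101101101001
Subtract via negate-and-add: invert 101101101001 + 1 = 010010010111 (i.e. 1175).
  011001011100
+ 010010010111
= 101011110011
Result 101011110011: MSB = 1 → 2803 − 4096 = -1293.
Both addends (after negating the subtrahend) are non-negative but the stored result is negative: signed overflow. The true value 1628 − (-1175) = 2803 lies outside [-2048, 2047].

-1293; overflow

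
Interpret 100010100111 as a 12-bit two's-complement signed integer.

MSB is 1, so the value is negative.
Invert: 011101011000. Add 1: 011101011001 = 1881. So the value is −1881.

-1881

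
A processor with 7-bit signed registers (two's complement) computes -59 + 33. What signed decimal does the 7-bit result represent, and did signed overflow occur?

-59 → 1000101
33 → 0100001
  1000101
+ 0100001
= 1100110
Result 1100110: MSB = 1 → 102 − 128 = -26.
Addends have opposite signs, so signed overflow cannot occur.

-26; no overflow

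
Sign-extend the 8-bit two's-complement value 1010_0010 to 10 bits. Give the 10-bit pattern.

1110100010

MSB of 10100010 is 1; replicate it into the new high bits.
11|10100010 → 1110100010 (still -94).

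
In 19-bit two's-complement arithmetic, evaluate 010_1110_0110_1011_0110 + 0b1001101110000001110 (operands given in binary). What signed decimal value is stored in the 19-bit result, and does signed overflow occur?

-15676; no overflow

010_1110_0110_1011_0110 → 0101110011010110110 = 190134 (signed)
0b1001101110000001110 → 1001101110000001110 = -205810 (signed)
  0101110011010110110
+ 1001101110000001110
= 1111100001011000100
Result 1111100001011000100: MSB = 1 → 508612 − 524288 = -15676.
Addends have opposite signs, so signed overflow cannot occur.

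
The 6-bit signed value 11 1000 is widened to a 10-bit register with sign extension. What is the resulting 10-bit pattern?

MSB of 111000 is 1; replicate it into the new high bits.
1111|111000 → 1111111000 (still -8).

1111111000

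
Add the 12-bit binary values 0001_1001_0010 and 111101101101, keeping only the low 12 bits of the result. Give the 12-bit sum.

000011111111

  000110010010
+ 111101101101
= 000011111111  (discard carry-out 1)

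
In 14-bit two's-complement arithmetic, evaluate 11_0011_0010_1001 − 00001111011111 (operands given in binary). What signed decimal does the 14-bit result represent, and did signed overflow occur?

-4278; no overflow

11_0011_0010_1001 → 11001100101001 = -3287 (signed)
00001111011111 = 991 (signed)
Subtract via negate-and-add: invert 00001111011111 + 1 = 11110000100001 (i.e. -991).
  11001100101001
+ 11110000100001
= 10111101001010  (discard carry-out 1)
Result 10111101001010: MSB = 1 → 12106 − 16384 = -4278.
Both addends (after negating the subtrahend) are negative and so is the stored result: no signed overflow.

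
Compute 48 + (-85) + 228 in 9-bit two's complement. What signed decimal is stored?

191

48 + (-85) = -37 (111011011)
-37 + 228 = 191 (010111111)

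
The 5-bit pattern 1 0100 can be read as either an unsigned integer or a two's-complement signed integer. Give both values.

unsigned = 20, signed = -12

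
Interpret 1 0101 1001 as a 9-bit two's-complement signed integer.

-167

MSB is 1, so the value is negative.
Invert: 010100110. Add 1: 010100111 = 167. So the value is −167.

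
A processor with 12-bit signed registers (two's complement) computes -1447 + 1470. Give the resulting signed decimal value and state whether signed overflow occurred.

23; no overflow

-1447 → 101001011001
1470 → 010110111110
  101001011001
+ 010110111110
= 000000010111  (discard carry-out 1)
Result 000000010111: MSB = 0 → value 23.
Addends have opposite signs, so signed overflow cannot occur.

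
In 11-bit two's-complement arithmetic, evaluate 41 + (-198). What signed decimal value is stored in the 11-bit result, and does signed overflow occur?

-157; no overflow

41 → 00000101001
-198 → 11100111010
  00000101001
+ 11100111010
= 11101100011
Result 11101100011: MSB = 1 → 1891 − 2048 = -157.
Addends have opposite signs, so signed overflow cannot occur.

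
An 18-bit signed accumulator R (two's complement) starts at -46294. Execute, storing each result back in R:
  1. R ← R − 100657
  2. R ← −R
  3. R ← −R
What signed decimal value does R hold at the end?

115193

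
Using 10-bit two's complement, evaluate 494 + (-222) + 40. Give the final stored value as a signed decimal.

494 + (-222) = 272 (0100010000)
272 + 40 = 312 (0100111000)

312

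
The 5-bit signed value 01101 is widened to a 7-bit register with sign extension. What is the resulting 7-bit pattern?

MSB of 01101 is 0; replicate it into the new high bits.
00|01101 → 0001101 (still 13).

0001101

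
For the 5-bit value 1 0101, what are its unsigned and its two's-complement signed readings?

Unsigned: 10101 = 21.
Signed: MSB=1 → 21 − 32 = -11.

unsigned = 21, signed = -11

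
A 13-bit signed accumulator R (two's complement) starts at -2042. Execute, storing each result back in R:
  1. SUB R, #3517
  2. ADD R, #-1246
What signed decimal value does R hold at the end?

Start: R = -2042 = 1100000000110.
R = -2042 − 3517 = -5559; wraps to 2633 = 0101001001001
R = 2633 + (-1246) = 1387 = 0010101101011

1387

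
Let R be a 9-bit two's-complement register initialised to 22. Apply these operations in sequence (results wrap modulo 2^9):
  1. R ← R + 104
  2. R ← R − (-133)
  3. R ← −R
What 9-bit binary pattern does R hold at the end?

Start: R = 22 = 000010110.
R = 22 + 104 = 126 = 001111110
R = 126 − (-133) = 259; wraps to -253 = 100000011
R = −(-253) = 253 = 011111101

011111101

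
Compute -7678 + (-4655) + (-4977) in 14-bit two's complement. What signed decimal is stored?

-926

-7678 + (-4655) = -12333 → wraps to 4051 (00111111010011)
4051 + (-4977) = -926 (11110001100010)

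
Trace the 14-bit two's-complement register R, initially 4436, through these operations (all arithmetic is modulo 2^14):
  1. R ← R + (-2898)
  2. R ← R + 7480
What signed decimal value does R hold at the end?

-7366

Start: R = 4436 = 01000101010100.
R = 4436 + (-2898) = 1538 = 00011000000010
R = 1538 + 7480 = 9018; wraps to -7366 = 10001100111010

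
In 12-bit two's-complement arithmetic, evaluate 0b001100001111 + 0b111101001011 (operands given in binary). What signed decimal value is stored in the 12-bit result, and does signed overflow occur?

602; no overflow

0b001100001111 → 001100001111 = 783 (signed)
0b111101001011 → 111101001011 = -181 (signed)
  001100001111
+ 111101001011
= 001001011010  (discard carry-out 1)
Result 001001011010: MSB = 0 → value 602.
Addends have opposite signs, so signed overflow cannot occur.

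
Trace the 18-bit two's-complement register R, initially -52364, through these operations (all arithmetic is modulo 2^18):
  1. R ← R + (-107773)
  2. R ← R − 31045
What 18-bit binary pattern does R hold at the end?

010001010100110010

Start: R = -52364 = 110011001101110100.
R = -52364 + (-107773) = -160137; wraps to 102007 = 011000111001110111
R = 102007 − 31045 = 70962 = 010001010100110010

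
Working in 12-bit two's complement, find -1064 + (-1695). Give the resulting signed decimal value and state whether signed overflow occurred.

1337; overflow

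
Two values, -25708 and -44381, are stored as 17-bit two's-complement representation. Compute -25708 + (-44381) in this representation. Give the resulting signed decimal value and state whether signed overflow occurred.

-25708 → 11001101110010100
-44381 → 10101001010100011
  11001101110010100
+ 10101001010100011
= 01110111000110111  (discard carry-out 1)
Result 01110111000110111: MSB = 0 → value 60983.
Both addends are negative but the stored result is non-negative: signed overflow. The true value -25708 + (-44381) = -70089 lies outside [-65536, 65535].

60983; overflow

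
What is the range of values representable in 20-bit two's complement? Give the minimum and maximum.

min = -524288, max = 524287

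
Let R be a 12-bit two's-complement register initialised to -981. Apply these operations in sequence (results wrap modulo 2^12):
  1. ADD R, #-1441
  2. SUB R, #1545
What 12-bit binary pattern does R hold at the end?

000010000001

Start: R = -981 = 110000101011.
R = -981 + (-1441) = -2422; wraps to 1674 = 011010001010
R = 1674 − 1545 = 129 = 000010000001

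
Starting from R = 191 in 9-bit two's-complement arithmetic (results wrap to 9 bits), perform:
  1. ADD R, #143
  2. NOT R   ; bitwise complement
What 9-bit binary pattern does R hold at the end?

010110001

Start: R = 191 = 010111111.
R = 191 + 143 = 334; wraps to -178 = 101001110
R = NOT 101001110 = 010110001 = 177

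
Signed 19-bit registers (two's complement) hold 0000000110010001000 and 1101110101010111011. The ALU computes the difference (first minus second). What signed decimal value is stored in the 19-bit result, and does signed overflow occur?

74189; no overflow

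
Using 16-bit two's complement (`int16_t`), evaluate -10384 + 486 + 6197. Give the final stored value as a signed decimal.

-3701

-10384 + 486 = -9898 (1101100101010110)
-9898 + 6197 = -3701 (1111000110001011)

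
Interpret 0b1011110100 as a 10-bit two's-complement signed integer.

-268

MSB is 1, so the value is negative.
Unsigned reading: 756. Subtract 2^10 = 1024: 756 − 1024 = -268.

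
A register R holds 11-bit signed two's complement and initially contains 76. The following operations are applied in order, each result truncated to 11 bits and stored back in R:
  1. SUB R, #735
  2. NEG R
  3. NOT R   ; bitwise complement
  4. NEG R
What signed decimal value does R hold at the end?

Start: R = 76 = 00001001100.
R = 76 − 735 = -659 = 10101101101
R = −(-659) = 659 = 01010010011
R = NOT 01010010011 = 10101101100 = -660
R = −(-660) = 660 = 01010010100

660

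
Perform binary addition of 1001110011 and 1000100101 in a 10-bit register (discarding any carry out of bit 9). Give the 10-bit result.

0010011000

  1001110011
+ 1000100101
= 0010011000  (discard carry-out 1)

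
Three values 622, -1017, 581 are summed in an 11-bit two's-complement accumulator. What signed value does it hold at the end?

186

622 + (-1017) = -395 (11001110101)
-395 + 581 = 186 (00010111010)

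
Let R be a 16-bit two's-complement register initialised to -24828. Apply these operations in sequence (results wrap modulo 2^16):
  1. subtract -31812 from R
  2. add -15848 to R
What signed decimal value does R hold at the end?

-8864

Start: R = -24828 = 1001111100000100.
R = -24828 − (-31812) = 6984 = 0001101101001000
R = 6984 + (-15848) = -8864 = 1101110101100000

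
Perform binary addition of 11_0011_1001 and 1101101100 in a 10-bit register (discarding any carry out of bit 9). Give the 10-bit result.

1010100101

  1100111001
+ 1101101100
= 1010100101  (discard carry-out 1)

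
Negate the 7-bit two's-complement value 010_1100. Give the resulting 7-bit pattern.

1010100

Invert: 1010011. Add 1: 1010100.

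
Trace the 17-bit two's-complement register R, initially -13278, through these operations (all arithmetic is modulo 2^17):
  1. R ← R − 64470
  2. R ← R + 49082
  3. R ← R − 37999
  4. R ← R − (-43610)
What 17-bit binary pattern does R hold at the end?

Start: R = -13278 = 11100110000100010.
R = -13278 − 64470 = -77748; wraps to 53324 = 01101000001001100
R = 53324 + 49082 = 102406; wraps to -28666 = 11001000000000110
R = -28666 − 37999 = -66665; wraps to 64407 = 01111101110010111
R = 64407 − (-43610) = 108017; wraps to -23055 = 11010010111110001

11010010111110001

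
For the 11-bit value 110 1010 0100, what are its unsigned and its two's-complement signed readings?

Unsigned: 11010100100 = 1700.
Signed: MSB=1 → 1700 − 2048 = -348.

unsigned = 1700, signed = -348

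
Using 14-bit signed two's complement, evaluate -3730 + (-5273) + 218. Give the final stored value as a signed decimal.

7599

-3730 + (-5273) = -9003 → wraps to 7381 (01110011010101)
7381 + 218 = 7599 (01110110101111)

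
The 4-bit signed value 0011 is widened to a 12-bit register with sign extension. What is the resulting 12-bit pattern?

000000000011

MSB of 0011 is 0; replicate it into the new high bits.
00000000|0011 → 000000000011 (still 3).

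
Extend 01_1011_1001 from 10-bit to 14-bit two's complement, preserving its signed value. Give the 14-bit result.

00000110111001

MSB of 0110111001 is 0; replicate it into the new high bits.
0000|0110111001 → 00000110111001 (still 441).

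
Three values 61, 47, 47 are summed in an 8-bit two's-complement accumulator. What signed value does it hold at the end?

-101

61 + 47 = 108 (01101100)
108 + 47 = 155 → wraps to -101 (10011011)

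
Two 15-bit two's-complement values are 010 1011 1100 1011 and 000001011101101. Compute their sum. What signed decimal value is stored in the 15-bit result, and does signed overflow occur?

11960; no overflow

010 1011 1100 1011 → 010101111001011 = 11211 (signed)
000001011101101 = 749 (signed)
  010101111001011
+ 000001011101101
= 010111010111000
Result 010111010111000: MSB = 0 → value 11960.
Both addends are non-negative and so is the stored result: no signed overflow.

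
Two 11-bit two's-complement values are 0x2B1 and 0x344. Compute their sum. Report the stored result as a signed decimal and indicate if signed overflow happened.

0x2B1 = 01010110001 = 689 (signed)
0x344 = 01101000100 = 836 (signed)
  01010110001
+ 01101000100
= 10111110101
Result 10111110101: MSB = 1 → 1525 − 2048 = -523.
Both addends are non-negative but the stored result is negative: signed overflow. The true value 689 + 836 = 1525 lies outside [-1024, 1023].

-523; overflow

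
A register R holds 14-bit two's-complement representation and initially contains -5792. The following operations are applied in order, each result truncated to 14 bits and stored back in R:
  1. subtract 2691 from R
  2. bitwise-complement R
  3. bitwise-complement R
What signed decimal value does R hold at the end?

7901

Start: R = -5792 = 10100101100000.
R = -5792 − 2691 = -8483; wraps to 7901 = 01111011011101
R = NOT 01111011011101 = 10000100100010 = -7902
R = NOT 10000100100010 = 01111011011101 = 7901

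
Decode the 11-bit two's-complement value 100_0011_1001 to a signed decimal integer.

-967

MSB is 1, so the value is negative.
Invert: 01111000110. Add 1: 01111000111 = 967. So the value is −967.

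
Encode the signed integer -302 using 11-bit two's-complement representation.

11011010010

|-302| = 302 = 00100101110 in 11 bits.
Invert the bits: 11011010001. Add 1: 11011010010.
Check: 11011010010 reads as 1746 − 2048 = -302.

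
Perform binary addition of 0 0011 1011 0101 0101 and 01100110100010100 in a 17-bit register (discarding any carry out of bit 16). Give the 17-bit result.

10000100001101001

  00011101101010101
+ 01100110100010100
= 10000100001101001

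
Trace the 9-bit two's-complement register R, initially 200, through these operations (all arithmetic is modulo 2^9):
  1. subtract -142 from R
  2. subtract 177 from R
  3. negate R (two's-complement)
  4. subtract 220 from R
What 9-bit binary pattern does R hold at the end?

Start: R = 200 = 011001000.
R = 200 − (-142) = 342; wraps to -170 = 101010110
R = -170 − 177 = -347; wraps to 165 = 010100101
R = −(165) = -165 = 101011011
R = -165 − 220 = -385; wraps to 127 = 001111111

001111111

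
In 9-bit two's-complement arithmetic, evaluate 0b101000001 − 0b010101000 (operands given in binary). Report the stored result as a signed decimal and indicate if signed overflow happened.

0b101000001 → 101000001 = -191 (signed)
0b010101000 → 010101000 = 168 (signed)
Subtract via negate-and-add: invert 010101000 + 1 = 101011000 (i.e. -168).
  101000001
+ 101011000
= 010011001  (discard carry-out 1)
Result 010011001: MSB = 0 → value 153.
Both addends (after negating the subtrahend) are negative but the stored result is non-negative: signed overflow. The true value -191 − 168 = -359 lies outside [-256, 255].

153; overflow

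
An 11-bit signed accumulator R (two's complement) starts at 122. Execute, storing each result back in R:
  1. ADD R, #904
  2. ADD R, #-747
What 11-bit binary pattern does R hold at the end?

00100010111

Start: R = 122 = 00001111010.
R = 122 + 904 = 1026; wraps to -1022 = 10000000010
R = -1022 + (-747) = -1769; wraps to 279 = 00100010111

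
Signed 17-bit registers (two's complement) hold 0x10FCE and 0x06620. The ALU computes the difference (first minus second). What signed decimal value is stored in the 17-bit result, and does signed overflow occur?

43438; overflow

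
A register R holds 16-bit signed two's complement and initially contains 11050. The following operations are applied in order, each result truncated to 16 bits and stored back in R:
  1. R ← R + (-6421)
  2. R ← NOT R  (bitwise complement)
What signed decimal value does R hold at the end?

-4630

Start: R = 11050 = 0010101100101010.
R = 11050 + (-6421) = 4629 = 0001001000010101
R = NOT 0001001000010101 = 1110110111101010 = -4630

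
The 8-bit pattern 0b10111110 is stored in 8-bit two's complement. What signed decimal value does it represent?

MSB is 1, so the value is negative.
Invert: 01000001. Add 1: 01000010 = 66. So the value is −66.

-66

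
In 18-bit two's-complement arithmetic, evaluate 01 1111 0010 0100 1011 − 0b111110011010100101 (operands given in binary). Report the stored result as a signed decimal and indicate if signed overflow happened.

-128090; overflow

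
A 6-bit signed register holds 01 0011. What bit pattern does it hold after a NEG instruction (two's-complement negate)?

Invert: 101100. Add 1: 101101.

101101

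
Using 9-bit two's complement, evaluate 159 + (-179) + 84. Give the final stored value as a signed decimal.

64

159 + (-179) = -20 (111101100)
-20 + 84 = 64 (001000000)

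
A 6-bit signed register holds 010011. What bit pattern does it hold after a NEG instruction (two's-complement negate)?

Invert: 101100. Add 1: 101101.
Check: 010011 = 19, 101101 = -19.

101101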